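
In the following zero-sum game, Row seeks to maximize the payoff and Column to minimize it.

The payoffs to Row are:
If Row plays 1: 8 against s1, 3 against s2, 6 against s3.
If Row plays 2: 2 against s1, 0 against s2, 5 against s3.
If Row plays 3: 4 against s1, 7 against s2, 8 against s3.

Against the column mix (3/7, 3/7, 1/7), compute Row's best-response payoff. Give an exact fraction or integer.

1: (8)·(3/7) + (3)·(3/7) + (6)·(1/7) = 39/7.
2: (2)·(3/7) + (0)·(3/7) + (5)·(1/7) = 11/7.
3: (4)·(3/7) + (7)·(3/7) + (8)·(1/7) = 41/7.
The best pure response is 3 with expected payoff 41/7.

41/7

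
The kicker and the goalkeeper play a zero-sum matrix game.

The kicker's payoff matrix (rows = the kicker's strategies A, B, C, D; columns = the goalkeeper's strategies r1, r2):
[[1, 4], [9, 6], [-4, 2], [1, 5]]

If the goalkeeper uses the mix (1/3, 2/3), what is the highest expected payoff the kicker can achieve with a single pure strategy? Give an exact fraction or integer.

A: (1)·(1/3) + (4)·(2/3) = 3.
B: (9)·(1/3) + (6)·(2/3) = 7.
C: (-4)·(1/3) + (2)·(2/3) = 0.
D: (1)·(1/3) + (5)·(2/3) = 11/3.
The best pure response is B with expected payoff 7.

7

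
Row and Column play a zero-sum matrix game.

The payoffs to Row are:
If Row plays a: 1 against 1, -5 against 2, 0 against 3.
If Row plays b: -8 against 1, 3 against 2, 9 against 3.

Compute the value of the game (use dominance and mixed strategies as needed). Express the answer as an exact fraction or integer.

Column 3 is strictly dominated by 2 for Column (it gives Row more in every row).
The remaining 2×2 game on (a, b) × (1, 2) has no saddle point. Let Row play a with probability p; indifference gives p − 8(1−p) = −5p + 3(1−p), so p = 11/17.
Similarly Column's optimal q on 1 is 8/17, and the value is 1·(8/17) + (-5)·(9/17) = -37/17.

-37/17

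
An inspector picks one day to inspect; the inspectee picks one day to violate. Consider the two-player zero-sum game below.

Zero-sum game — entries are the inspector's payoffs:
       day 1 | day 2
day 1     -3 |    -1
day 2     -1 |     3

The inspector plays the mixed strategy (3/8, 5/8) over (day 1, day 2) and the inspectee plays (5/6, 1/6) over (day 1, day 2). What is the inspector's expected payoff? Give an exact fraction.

-29/24

Against (5/6, 1/6), each row's expected payoff is day 1: -8/3; day 2: -1/3.
Taking the (3/8, 5/8)-weighted average: (3/8)·(-8/3) + (5/8)·(-1/3) = -29/24.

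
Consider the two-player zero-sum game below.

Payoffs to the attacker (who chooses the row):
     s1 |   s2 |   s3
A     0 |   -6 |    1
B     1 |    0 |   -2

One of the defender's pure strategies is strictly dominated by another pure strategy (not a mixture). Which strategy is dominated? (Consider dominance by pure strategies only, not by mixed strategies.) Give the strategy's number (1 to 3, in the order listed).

The defender prefers columns that give the attacker less. Compare s1 with s2: -6 < 0, 0 < 1.
So s2 strictly dominates s1 for the defender; s1 is strictly dominated.

1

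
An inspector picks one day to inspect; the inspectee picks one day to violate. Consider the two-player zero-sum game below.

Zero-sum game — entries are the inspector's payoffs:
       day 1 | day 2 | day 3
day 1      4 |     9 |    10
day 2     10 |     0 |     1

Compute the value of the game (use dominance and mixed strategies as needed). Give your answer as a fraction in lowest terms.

Column day 3 is strictly dominated by day 2 for the inspectee (it gives the inspector more in every row).
The remaining 2×2 game on (day 1, day 2) × (day 1, day 2) has no saddle point. Let the inspector play day 1 with probability p; indifference gives 4p + 10(1−p) = 9p, so p = 2/3.
Similarly the inspectee's optimal q on day 1 is 3/5, and the value is 4·(3/5) + (9)·(2/5) = 6.

6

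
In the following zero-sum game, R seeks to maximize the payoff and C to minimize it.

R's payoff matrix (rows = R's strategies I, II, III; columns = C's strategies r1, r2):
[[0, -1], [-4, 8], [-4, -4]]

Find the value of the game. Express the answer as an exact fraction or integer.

-4/13

Row III is strictly dominated by row I, so R never plays it.
The remaining 2×2 game on (I, II) × (r1, r2) has no saddle point. Let R play I with probability p; indifference gives −4(1−p) = −p + 8(1−p), so p = 12/13.
Similarly C's optimal q on r1 is 9/13, and the value is 0·(9/13) + (-1)·(4/13) = -4/13.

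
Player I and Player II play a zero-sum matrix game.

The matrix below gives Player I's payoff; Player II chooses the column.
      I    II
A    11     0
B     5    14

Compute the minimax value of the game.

Row minima are 0 and 5, so Player I's maximin is 5; column maxima are 11 and 14, so Player II's minimax is 11. These differ, so the equilibrium is in mixed strategies.
Let Player I play A with probability p. Player II is indifferent when 11p + 5(1−p) = 14(1−p), giving p = 9/20.
Let Player II play I with probability q. Player I is indifferent when 11q = 5q + 14(1−q), giving q = 7/10.
The value is 11·(7/10) + (0)·(3/10) = 77/10.

77/10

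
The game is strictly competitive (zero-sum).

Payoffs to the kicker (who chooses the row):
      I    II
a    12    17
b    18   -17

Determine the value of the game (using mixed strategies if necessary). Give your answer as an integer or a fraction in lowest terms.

Row minima are 12 and -17, so the kicker's maximin is 12; column maxima are 18 and 17, so the goalkeeper's minimax is 17. These differ, so the equilibrium is in mixed strategies.
Let the kicker play a with probability p. The goalkeeper is indifferent when 12p + 18(1−p) = 17p − 17(1−p), giving p = 7/8.
Let the goalkeeper play I with probability q. The kicker is indifferent when 12q + 17(1−q) = 18q − 17(1−q), giving q = 17/20.
The value is 12·(17/20) + (17)·(3/20) = 51/4.

51/4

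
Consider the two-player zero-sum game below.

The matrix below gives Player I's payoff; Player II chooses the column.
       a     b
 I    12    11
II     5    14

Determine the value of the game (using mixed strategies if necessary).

113/10

Row minima are 11 and 5, so Player I's maximin is 11; column maxima are 12 and 14, so Player II's minimax is 12. These differ, so the equilibrium is in mixed strategies.
Let Player I play I with probability p. Player II is indifferent when 12p + 5(1−p) = 11p + 14(1−p), giving p = 9/10.
Let Player II play a with probability q. Player I is indifferent when 12q + 11(1−q) = 5q + 14(1−q), giving q = 3/10.
The value is 12·(3/10) + (11)·(7/10) = 113/10.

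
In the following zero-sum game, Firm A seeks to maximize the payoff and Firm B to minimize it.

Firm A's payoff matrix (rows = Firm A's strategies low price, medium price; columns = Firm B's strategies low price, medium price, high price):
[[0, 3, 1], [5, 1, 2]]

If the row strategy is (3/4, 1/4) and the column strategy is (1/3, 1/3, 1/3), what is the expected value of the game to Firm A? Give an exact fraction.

5/3

Against (1/3, 1/3, 1/3), each row's expected payoff is low price: 4/3; medium price: 8/3.
Taking the (3/4, 1/4)-weighted average: (3/4)·(4/3) + (1/4)·(8/3) = 5/3.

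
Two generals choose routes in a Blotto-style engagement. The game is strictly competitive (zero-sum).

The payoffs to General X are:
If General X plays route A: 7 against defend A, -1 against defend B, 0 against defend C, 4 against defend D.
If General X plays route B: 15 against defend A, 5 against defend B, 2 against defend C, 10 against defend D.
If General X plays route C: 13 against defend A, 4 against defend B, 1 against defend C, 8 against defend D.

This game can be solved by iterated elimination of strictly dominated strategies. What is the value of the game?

2

Row route A is strictly dominated by row route B (15>7, 5>-1, 2>0, 10>4); eliminate route A.
Column defend D is strictly dominated by defend B for General Y (5<10, 4<8); eliminate defend D.
Row route C is strictly dominated by row route B (15>13, 5>4, 2>1); eliminate route C.
Column defend A is strictly dominated by defend B for General Y (5<15); eliminate defend A.
Column defend B is strictly dominated by defend C for General Y (2<5); eliminate defend B.
Only (route B, defend C) remains, with payoff 2.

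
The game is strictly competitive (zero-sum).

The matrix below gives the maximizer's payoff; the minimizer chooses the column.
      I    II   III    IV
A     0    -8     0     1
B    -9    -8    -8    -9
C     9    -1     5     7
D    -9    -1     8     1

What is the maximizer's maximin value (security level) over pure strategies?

The worst-case payoff for each row is A: -8, B: -9, C: -1, D: -9.
The best of these is -1.

-1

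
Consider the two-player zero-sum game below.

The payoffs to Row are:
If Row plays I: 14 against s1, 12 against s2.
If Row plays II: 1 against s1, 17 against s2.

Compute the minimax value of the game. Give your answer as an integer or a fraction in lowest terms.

Row minima are 12 and 1, so Row's maximin is 12; column maxima are 14 and 17, so Column's minimax is 14. These differ, so the equilibrium is in mixed strategies.
Let Row play I with probability p. Column is indifferent when 14p + (1−p) = 12p + 17(1−p), giving p = 8/9.
Let Column play s1 with probability q. Row is indifferent when 14q + 12(1−q) = q + 17(1−q), giving q = 5/18.
The value is 14·(5/18) + (12)·(13/18) = 113/9.

113/9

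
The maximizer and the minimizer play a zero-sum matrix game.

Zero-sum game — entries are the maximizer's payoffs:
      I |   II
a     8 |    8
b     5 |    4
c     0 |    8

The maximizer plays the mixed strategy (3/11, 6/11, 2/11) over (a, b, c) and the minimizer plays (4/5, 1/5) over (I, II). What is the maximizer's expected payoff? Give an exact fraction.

Against (4/5, 1/5), each row's expected payoff is a: 8; b: 24/5; c: 8/5.
Taking the (3/11, 6/11, 2/11)-weighted average: (3/11)·(8) + (6/11)·(24/5) + (2/11)·(8/5) = 56/11.

56/11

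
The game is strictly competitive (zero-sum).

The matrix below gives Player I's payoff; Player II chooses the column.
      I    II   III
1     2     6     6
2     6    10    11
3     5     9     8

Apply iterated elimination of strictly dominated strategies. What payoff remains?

6

Row 3 is strictly dominated by row 2 (6>5, 10>9, 11>8); eliminate 3.
Column II is strictly dominated by I for Player II (2<6, 6<10); eliminate II.
Row 1 is strictly dominated by row 2 (6>2, 11>6); eliminate 1.
Column III is strictly dominated by I for Player II (6<11); eliminate III.
Only (2, I) remains, with payoff 6.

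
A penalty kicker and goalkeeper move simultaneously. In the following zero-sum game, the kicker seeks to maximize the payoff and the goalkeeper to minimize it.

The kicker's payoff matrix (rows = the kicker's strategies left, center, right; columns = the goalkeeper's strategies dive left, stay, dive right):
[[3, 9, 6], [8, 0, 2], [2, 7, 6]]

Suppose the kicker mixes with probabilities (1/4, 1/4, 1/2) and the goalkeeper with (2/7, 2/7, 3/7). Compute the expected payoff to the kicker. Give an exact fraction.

Against (2/7, 2/7, 3/7), each row's expected payoff is left: 6; center: 22/7; right: 36/7.
Taking the (1/4, 1/4, 1/2)-weighted average: (1/4)·(6) + (1/4)·(22/7) + (1/2)·(36/7) = 34/7.

34/7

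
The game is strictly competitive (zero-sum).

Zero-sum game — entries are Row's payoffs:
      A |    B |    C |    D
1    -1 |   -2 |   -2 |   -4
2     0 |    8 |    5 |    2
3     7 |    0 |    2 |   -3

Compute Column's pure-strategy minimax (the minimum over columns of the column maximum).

The worst case (largest entry) in each column is A: 7, B: 8, C: 5, D: 2.
The best (smallest) of these is 2.

2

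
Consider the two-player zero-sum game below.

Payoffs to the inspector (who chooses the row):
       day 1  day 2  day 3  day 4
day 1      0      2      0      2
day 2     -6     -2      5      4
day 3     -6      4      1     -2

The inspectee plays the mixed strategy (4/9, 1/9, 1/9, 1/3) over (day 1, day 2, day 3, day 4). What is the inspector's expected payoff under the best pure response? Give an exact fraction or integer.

day 1: (0)·(4/9) + (2)·(1/9) + (0)·(1/9) + (2)·(1/3) = 8/9.
day 2: (-6)·(4/9) + (-2)·(1/9) + (5)·(1/9) + (4)·(1/3) = -1.
day 3: (-6)·(4/9) + (4)·(1/9) + (1)·(1/9) + (-2)·(1/3) = -25/9.
The best pure response is day 1 with expected payoff 8/9.

8/9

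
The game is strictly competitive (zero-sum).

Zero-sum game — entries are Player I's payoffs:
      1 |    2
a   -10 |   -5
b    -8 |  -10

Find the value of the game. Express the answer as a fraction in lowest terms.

Row minima are -10 and -10, so Player I's maximin is -10; column maxima are -8 and -5, so Player II's minimax is -8. These differ, so the equilibrium is in mixed strategies.
Let Player I play a with probability p. Player II is indifferent when −10p − 8(1−p) = −5p − 10(1−p), giving p = 2/7.
Let Player II play 1 with probability q. Player I is indifferent when −10q − 5(1−q) = −8q − 10(1−q), giving q = 5/7.
The value is -10·(5/7) + (-5)·(2/7) = -60/7.

-60/7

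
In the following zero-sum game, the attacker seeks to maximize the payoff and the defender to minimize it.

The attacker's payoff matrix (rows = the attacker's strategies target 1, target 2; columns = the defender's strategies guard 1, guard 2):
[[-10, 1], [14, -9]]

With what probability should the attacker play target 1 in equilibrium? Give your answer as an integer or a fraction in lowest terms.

Row minima are -10 and -9, so the attacker's maximin is -9; column maxima are 14 and 1, so the defender's minimax is 1. These differ, so the equilibrium is in mixed strategies.
Let the attacker play target 1 with probability p. The defender is indifferent when −10p + 14(1−p) = p − 9(1−p), giving p = 23/34.

23/34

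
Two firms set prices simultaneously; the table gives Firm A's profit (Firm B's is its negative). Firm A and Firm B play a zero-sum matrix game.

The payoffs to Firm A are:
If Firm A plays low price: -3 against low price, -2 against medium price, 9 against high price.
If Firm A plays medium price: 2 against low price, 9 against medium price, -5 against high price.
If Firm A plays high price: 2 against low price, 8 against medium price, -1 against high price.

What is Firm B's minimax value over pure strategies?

2

The worst case (largest entry) in each column is low price: 2, medium price: 9, high price: 9.
The best (smallest) of these is 2.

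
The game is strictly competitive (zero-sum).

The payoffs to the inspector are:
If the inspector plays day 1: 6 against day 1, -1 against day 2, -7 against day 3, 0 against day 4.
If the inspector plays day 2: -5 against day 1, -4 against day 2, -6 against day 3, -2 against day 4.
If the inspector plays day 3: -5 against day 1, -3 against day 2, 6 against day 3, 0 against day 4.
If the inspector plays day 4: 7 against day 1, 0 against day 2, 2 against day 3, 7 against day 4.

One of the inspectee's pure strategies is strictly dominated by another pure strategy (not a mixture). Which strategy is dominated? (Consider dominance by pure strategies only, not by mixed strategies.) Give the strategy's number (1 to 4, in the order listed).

The inspectee prefers columns that give the inspector less. Compare day 4 with day 2: -1 < 0, -4 < -2, -3 < 0, 0 < 7.
So day 2 strictly dominates day 4 for the inspectee; day 4 is strictly dominated.

4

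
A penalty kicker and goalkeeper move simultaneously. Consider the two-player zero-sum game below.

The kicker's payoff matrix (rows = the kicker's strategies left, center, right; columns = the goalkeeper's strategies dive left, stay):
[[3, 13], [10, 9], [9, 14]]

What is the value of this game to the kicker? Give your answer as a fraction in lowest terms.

59/6

Row left is strictly dominated by row right, so the kicker never plays it.
The remaining 2×2 game on (center, right) × (dive left, stay) has no saddle point. Let the kicker play center with probability p; indifference gives 10p + 9(1−p) = 9p + 14(1−p), so p = 5/6.
Similarly the goalkeeper's optimal q on dive left is 5/6, and the value is 10·(5/6) + (9)·(1/6) = 59/6.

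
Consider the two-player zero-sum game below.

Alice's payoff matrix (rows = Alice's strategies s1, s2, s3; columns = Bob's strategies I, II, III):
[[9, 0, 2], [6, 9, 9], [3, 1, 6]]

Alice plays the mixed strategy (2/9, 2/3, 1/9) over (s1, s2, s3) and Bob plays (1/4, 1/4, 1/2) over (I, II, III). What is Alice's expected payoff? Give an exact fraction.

Against (1/4, 1/4, 1/2), each row's expected payoff is s1: 13/4; s2: 33/4; s3: 4.
Taking the (2/9, 2/3, 1/9)-weighted average: (2/9)·(13/4) + (2/3)·(33/4) + (1/9)·(4) = 20/3.

20/3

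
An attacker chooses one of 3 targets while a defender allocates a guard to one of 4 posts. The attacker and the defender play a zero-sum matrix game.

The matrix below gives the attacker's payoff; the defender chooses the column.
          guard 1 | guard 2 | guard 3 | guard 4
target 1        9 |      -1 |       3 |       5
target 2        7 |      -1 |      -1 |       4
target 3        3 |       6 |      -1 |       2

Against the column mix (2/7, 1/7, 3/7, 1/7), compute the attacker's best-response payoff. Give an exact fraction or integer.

target 1: (9)·(2/7) + (-1)·(1/7) + (3)·(3/7) + (5)·(1/7) = 31/7.
target 2: (7)·(2/7) + (-1)·(1/7) + (-1)·(3/7) + (4)·(1/7) = 2.
target 3: (3)·(2/7) + (6)·(1/7) + (-1)·(3/7) + (2)·(1/7) = 11/7.
The best pure response is target 1 with expected payoff 31/7.

31/7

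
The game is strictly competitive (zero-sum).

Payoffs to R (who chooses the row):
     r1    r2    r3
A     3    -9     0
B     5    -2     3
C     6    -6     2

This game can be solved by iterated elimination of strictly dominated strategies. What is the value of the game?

Row A is strictly dominated by row B (5>3, -2>-9, 3>0); eliminate A.
Column r1 is strictly dominated by r2 for C (-2<5, -6<6); eliminate r1.
Column r3 is strictly dominated by r2 for C (-2<3, -6<2); eliminate r3.
Row C is strictly dominated by row B (-2>-6); eliminate C.
Only (B, r2) remains, with payoff -2.

-2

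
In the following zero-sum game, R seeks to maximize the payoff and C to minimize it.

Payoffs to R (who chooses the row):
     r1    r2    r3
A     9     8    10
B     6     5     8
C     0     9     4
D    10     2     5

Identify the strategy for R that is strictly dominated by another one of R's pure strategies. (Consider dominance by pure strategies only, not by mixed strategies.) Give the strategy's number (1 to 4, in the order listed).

Compare B with A: 9 > 6, 8 > 5, 10 > 8.
So A strictly dominates B for R; B is strictly dominated.

2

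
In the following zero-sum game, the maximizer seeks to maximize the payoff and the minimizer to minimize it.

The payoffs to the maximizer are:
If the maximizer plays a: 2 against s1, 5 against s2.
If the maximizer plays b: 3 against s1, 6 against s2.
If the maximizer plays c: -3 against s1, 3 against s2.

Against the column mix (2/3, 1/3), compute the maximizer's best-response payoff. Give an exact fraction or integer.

4

a: (2)·(2/3) + (5)·(1/3) = 3.
b: (3)·(2/3) + (6)·(1/3) = 4.
c: (-3)·(2/3) + (3)·(1/3) = -1.
The best pure response is b with expected payoff 4.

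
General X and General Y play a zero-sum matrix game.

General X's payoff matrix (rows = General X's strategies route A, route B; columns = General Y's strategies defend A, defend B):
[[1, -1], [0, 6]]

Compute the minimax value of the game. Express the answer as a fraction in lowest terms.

Row minima are -1 and 0, so General X's maximin is 0; column maxima are 1 and 6, so General Y's minimax is 1. These differ, so the equilibrium is in mixed strategies.
Let General X play route A with probability p. General Y is indifferent when p = −p + 6(1−p), giving p = 3/4.
Let General Y play defend A with probability q. General X is indifferent when q − (1−q) = 6(1−q), giving q = 7/8.
The value is 1·(7/8) + (-1)·(1/8) = 3/4.

3/4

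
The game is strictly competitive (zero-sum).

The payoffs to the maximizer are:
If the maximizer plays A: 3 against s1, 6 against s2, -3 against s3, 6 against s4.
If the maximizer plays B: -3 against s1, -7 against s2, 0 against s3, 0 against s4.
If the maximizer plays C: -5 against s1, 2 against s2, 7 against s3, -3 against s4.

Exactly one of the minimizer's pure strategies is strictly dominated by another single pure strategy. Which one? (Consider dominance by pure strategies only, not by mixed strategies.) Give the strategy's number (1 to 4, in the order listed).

4

The minimizer prefers columns that give the maximizer less. Compare s4 with s1: 3 < 6, -3 < 0, -5 < -3.
So s1 strictly dominates s4 for the minimizer; s4 is strictly dominated.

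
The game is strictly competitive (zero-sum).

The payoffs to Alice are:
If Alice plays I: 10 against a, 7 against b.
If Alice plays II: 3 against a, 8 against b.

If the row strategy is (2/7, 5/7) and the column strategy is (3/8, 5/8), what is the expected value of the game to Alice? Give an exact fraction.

375/56

Against (3/8, 5/8), each row's expected payoff is I: 65/8; II: 49/8.
Taking the (2/7, 5/7)-weighted average: (2/7)·(65/8) + (5/7)·(49/8) = 375/56.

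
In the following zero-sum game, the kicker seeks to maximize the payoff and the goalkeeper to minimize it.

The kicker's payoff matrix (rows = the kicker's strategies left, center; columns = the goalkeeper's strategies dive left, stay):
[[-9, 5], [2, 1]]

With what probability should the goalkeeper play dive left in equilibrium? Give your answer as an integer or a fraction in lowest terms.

Row minima are -9 and 1, so the kicker's maximin is 1; column maxima are 2 and 5, so the goalkeeper's minimax is 2. These differ, so the equilibrium is in mixed strategies.
Let the goalkeeper play dive left with probability q. The kicker is indifferent when −9q + 5(1−q) = 2q + (1−q), giving q = 4/15.

4/15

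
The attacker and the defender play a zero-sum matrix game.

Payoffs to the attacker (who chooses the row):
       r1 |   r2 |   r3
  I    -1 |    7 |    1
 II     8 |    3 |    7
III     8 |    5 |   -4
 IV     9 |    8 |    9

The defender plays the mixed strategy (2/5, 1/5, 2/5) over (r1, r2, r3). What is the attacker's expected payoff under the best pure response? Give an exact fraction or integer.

44/5

I: (-1)·(2/5) + (7)·(1/5) + (1)·(2/5) = 7/5.
II: (8)·(2/5) + (3)·(1/5) + (7)·(2/5) = 33/5.
III: (8)·(2/5) + (5)·(1/5) + (-4)·(2/5) = 13/5.
IV: (9)·(2/5) + (8)·(1/5) + (9)·(2/5) = 44/5.
The best pure response is IV with expected payoff 44/5.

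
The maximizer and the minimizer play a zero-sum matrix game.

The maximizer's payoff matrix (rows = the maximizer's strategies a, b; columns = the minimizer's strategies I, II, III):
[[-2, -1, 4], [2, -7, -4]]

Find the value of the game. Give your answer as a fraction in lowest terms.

Column III is strictly dominated by II for the minimizer (it gives the maximizer more in every row).
The remaining 2×2 game on (a, b) × (I, II) has no saddle point. Let the maximizer play a with probability p; indifference gives −2p + 2(1−p) = −p − 7(1−p), so p = 9/10.
Similarly the minimizer's optimal q on I is 3/5, and the value is -2·(3/5) + (-1)·(2/5) = -8/5.

-8/5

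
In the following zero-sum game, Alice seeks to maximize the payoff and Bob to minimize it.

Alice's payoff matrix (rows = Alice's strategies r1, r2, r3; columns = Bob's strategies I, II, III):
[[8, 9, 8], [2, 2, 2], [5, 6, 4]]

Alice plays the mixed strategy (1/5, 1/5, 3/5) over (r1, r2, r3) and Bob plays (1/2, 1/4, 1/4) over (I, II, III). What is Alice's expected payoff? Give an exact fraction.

Against (1/2, 1/4, 1/4), each row's expected payoff is r1: 33/4; r2: 2; r3: 5.
Taking the (1/5, 1/5, 3/5)-weighted average: (1/5)·(33/4) + (1/5)·(2) + (3/5)·(5) = 101/20.

101/20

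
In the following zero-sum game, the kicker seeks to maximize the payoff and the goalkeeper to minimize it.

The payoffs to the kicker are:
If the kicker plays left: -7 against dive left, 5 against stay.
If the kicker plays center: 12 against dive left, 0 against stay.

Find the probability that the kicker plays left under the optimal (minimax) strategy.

1/2

Row minima are -7 and 0, so the kicker's maximin is 0; column maxima are 12 and 5, so the goalkeeper's minimax is 5. These differ, so the equilibrium is in mixed strategies.
Let the kicker play left with probability p. The goalkeeper is indifferent when −7p + 12(1−p) = 5p, giving p = 1/2.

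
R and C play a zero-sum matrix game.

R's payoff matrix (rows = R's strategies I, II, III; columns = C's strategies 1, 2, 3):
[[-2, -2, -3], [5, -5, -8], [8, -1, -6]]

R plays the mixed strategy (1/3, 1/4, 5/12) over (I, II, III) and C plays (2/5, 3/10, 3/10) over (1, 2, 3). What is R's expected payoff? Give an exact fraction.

-47/60

Against (2/5, 3/10, 3/10), each row's expected payoff is I: -23/10; II: -19/10; III: 11/10.
Taking the (1/3, 1/4, 5/12)-weighted average: (1/3)·(-23/10) + (1/4)·(-19/10) + (5/12)·(11/10) = -47/60.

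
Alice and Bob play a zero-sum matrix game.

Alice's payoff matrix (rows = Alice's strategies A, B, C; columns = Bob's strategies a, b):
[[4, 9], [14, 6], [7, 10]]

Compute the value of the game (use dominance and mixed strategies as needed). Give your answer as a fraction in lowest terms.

98/11

Row A is strictly dominated by row C, so Alice never plays it.
The remaining 2×2 game on (B, C) × (a, b) has no saddle point. Let Alice play B with probability p; indifference gives 14p + 7(1−p) = 6p + 10(1−p), so p = 3/11.
Similarly Bob's optimal q on a is 4/11, and the value is 14·(4/11) + (6)·(7/11) = 98/11.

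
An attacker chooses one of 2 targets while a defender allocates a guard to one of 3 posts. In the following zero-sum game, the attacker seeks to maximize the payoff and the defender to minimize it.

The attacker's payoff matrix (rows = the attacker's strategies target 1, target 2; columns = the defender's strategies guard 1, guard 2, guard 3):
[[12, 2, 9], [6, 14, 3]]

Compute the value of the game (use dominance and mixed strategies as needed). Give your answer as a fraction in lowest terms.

20/3

Column guard 1 is strictly dominated by guard 3 for the defender (it gives the attacker more in every row).
The remaining 2×2 game on (target 1, target 2) × (guard 2, guard 3) has no saddle point. Let the attacker play target 1 with probability p; indifference gives 2p + 14(1−p) = 9p + 3(1−p), so p = 11/18.
Similarly the defender's optimal q on guard 2 is 1/3, and the value is 2·(1/3) + (9)·(2/3) = 20/3.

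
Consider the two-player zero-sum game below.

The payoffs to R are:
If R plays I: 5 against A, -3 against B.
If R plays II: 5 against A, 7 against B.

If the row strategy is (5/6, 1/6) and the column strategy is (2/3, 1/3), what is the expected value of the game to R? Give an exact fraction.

26/9

Against (2/3, 1/3), each row's expected payoff is I: 7/3; II: 17/3.
Taking the (5/6, 1/6)-weighted average: (5/6)·(7/3) + (1/6)·(17/3) = 26/9.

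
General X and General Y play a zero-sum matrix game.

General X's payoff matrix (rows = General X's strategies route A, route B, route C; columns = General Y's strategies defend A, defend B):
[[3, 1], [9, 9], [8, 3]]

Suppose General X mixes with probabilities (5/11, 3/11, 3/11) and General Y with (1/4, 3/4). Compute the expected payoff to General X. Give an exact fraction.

189/44

Against (1/4, 3/4), each row's expected payoff is route A: 3/2; route B: 9; route C: 17/4.
Taking the (5/11, 3/11, 3/11)-weighted average: (5/11)·(3/2) + (3/11)·(9) + (3/11)·(17/4) = 189/44.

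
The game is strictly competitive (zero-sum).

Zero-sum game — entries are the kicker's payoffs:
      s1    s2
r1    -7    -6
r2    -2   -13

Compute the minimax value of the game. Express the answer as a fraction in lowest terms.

-79/12

Row minima are -7 and -13, so the kicker's maximin is -7; column maxima are -2 and -6, so the goalkeeper's minimax is -6. These differ, so the equilibrium is in mixed strategies.
Let the kicker play r1 with probability p. The goalkeeper is indifferent when −7p − 2(1−p) = −6p − 13(1−p), giving p = 11/12.
Let the goalkeeper play s1 with probability q. The kicker is indifferent when −7q − 6(1−q) = −2q − 13(1−q), giving q = 7/12.
The value is -7·(7/12) + (-6)·(5/12) = -79/12.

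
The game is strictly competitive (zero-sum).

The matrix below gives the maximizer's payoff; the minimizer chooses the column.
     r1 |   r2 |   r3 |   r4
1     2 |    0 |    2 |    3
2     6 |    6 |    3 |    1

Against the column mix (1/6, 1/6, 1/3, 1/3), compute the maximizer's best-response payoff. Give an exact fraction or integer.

1: (2)·(1/6) + (0)·(1/6) + (2)·(1/3) + (3)·(1/3) = 2.
2: (6)·(1/6) + (6)·(1/6) + (3)·(1/3) + (1)·(1/3) = 10/3.
The best pure response is 2 with expected payoff 10/3.

10/3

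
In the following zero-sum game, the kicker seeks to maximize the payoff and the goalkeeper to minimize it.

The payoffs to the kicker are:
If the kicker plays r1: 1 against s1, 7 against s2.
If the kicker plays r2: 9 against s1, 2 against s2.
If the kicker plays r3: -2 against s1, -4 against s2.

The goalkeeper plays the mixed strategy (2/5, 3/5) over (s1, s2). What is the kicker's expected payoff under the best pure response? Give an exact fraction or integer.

24/5

r1: (1)·(2/5) + (7)·(3/5) = 23/5.
r2: (9)·(2/5) + (2)·(3/5) = 24/5.
r3: (-2)·(2/5) + (-4)·(3/5) = -16/5.
The best pure response is r2 with expected payoff 24/5.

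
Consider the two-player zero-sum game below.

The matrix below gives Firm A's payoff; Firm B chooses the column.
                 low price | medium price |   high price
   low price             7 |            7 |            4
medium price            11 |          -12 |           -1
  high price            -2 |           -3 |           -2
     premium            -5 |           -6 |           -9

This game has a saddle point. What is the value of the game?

4

Row minima: 4, -12, -3, -9 → Firm A's maximin is 4.
Column maxima: 11, 7, 4 → Firm B's minimax is 4.
They coincide at (low price, high price), so the value is 4.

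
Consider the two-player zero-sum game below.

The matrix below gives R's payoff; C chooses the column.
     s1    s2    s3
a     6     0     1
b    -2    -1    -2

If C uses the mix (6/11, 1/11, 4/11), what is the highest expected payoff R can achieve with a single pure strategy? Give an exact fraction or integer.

a: (6)·(6/11) + (0)·(1/11) + (1)·(4/11) = 40/11.
b: (-2)·(6/11) + (-1)·(1/11) + (-2)·(4/11) = -21/11.
The best pure response is a with expected payoff 40/11.

40/11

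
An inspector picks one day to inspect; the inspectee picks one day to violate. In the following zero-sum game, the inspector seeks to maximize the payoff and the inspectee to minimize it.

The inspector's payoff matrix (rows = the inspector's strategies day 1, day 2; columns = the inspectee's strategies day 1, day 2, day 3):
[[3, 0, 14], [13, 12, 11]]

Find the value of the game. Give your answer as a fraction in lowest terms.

Column day 1 is strictly dominated by day 2 for the inspectee (it gives the inspector more in every row).
The remaining 2×2 game on (day 1, day 2) × (day 2, day 3) has no saddle point. Let the inspector play day 1 with probability p; indifference gives 12(1−p) = 14p + 11(1−p), so p = 1/15.
Similarly the inspectee's optimal q on day 2 is 1/5, and the value is 0·(1/5) + (14)·(4/5) = 56/5.

56/5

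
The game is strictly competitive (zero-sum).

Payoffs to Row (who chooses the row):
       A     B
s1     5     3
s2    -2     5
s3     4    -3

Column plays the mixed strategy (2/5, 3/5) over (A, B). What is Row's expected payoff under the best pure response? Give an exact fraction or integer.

s1: (5)·(2/5) + (3)·(3/5) = 19/5.
s2: (-2)·(2/5) + (5)·(3/5) = 11/5.
s3: (4)·(2/5) + (-3)·(3/5) = -1/5.
The best pure response is s1 with expected payoff 19/5.

19/5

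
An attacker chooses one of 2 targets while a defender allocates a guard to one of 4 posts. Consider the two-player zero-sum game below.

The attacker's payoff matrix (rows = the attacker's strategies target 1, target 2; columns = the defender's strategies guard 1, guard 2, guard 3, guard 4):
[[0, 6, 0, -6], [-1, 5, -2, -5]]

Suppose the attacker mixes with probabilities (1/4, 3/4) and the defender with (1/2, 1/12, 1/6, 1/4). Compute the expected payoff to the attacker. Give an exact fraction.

-3/2

Against (1/2, 1/12, 1/6, 1/4), each row's expected payoff is target 1: -1; target 2: -5/3.
Taking the (1/4, 3/4)-weighted average: (1/4)·(-1) + (3/4)·(-5/3) = -3/2.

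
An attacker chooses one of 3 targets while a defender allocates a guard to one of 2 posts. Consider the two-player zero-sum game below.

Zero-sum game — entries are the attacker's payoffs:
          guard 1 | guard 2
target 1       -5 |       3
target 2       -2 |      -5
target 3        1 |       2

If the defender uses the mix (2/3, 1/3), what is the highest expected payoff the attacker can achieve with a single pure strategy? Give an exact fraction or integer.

target 1: (-5)·(2/3) + (3)·(1/3) = -7/3.
target 2: (-2)·(2/3) + (-5)·(1/3) = -3.
target 3: (1)·(2/3) + (2)·(1/3) = 4/3.
The best pure response is target 3 with expected payoff 4/3.

4/3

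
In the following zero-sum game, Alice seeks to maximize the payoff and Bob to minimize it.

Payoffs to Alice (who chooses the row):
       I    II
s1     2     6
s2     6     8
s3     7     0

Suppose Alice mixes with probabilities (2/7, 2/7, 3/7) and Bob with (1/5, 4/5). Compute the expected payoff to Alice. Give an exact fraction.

Against (1/5, 4/5), each row's expected payoff is s1: 26/5; s2: 38/5; s3: 7/5.
Taking the (2/7, 2/7, 3/7)-weighted average: (2/7)·(26/5) + (2/7)·(38/5) + (3/7)·(7/5) = 149/35.

149/35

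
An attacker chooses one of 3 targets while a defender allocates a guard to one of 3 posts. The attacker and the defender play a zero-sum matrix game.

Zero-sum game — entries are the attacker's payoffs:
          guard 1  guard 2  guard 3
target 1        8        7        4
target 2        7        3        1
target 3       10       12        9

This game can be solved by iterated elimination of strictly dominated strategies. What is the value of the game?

9

Row target 1 is strictly dominated by row target 3 (10>8, 12>7, 9>4); eliminate target 1.
Row target 2 is strictly dominated by row target 3 (10>7, 12>3, 9>1); eliminate target 2.
Column guard 2 is strictly dominated by guard 1 for the defender (10<12); eliminate guard 2.
Column guard 1 is strictly dominated by guard 3 for the defender (9<10); eliminate guard 1.
Only (target 3, guard 3) remains, with payoff 9.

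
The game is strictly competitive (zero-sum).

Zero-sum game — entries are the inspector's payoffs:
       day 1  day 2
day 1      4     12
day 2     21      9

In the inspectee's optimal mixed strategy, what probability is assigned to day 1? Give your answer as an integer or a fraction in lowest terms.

3/20

Row minima are 4 and 9, so the inspector's maximin is 9; column maxima are 21 and 12, so the inspectee's minimax is 12. These differ, so the equilibrium is in mixed strategies.
Let the inspectee play day 1 with probability q. The inspector is indifferent when 4q + 12(1−q) = 21q + 9(1−q), giving q = 3/20.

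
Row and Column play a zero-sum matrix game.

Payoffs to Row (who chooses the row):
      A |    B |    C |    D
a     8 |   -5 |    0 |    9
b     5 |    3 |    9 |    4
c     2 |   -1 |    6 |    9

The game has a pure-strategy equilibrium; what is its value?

Row minima: -5, 3, -1 → Row's maximin is 3.
Column maxima: 8, 3, 9, 9 → Column's minimax is 3.
They coincide at (b, B), so the value is 3.

3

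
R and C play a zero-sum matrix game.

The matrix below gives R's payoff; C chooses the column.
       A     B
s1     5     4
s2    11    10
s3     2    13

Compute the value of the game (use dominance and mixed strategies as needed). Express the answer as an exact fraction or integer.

41/4

Row s1 is strictly dominated by row s2, so R never plays it.
The remaining 2×2 game on (s2, s3) × (A, B) has no saddle point. Let R play s2 with probability p; indifference gives 11p + 2(1−p) = 10p + 13(1−p), so p = 11/12.
Similarly C's optimal q on A is 1/4, and the value is 11·(1/4) + (10)·(3/4) = 41/4.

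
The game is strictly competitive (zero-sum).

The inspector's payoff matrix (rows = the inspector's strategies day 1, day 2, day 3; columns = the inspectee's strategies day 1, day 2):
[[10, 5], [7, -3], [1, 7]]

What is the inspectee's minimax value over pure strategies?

The worst case (largest entry) in each column is day 1: 10, day 2: 7.
The best (smallest) of these is 7.

7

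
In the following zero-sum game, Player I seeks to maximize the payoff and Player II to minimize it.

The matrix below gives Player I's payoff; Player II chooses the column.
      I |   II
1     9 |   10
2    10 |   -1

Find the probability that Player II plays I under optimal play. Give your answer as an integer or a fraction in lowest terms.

11/12

Row minima are 9 and -1, so Player I's maximin is 9; column maxima are 10 and 10, so Player II's minimax is 10. These differ, so the equilibrium is in mixed strategies.
Let Player II play I with probability q. Player I is indifferent when 9q + 10(1−q) = 10q − (1−q), giving q = 11/12.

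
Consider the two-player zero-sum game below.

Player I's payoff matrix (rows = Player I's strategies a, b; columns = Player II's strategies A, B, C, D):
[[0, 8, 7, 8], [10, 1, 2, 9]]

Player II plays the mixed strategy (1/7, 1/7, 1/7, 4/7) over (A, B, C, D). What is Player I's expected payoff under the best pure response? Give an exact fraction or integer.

a: (0)·(1/7) + (8)·(1/7) + (7)·(1/7) + (8)·(4/7) = 47/7.
b: (10)·(1/7) + (1)·(1/7) + (2)·(1/7) + (9)·(4/7) = 7.
The best pure response is b with expected payoff 7.

7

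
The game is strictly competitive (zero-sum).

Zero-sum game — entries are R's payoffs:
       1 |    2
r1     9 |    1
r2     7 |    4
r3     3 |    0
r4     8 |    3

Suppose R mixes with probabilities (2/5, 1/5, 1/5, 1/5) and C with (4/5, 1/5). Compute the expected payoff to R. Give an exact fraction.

Against (4/5, 1/5), each row's expected payoff is r1: 37/5; r2: 32/5; r3: 12/5; r4: 7.
Taking the (2/5, 1/5, 1/5, 1/5)-weighted average: (2/5)·(37/5) + (1/5)·(32/5) + (1/5)·(12/5) + (1/5)·(7) = 153/25.

153/25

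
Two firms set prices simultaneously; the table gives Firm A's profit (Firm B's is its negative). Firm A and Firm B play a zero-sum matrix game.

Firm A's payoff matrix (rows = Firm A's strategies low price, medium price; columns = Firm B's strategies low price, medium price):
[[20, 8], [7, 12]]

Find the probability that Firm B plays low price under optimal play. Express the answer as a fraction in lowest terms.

4/17

Row minima are 8 and 7, so Firm A's maximin is 8; column maxima are 20 and 12, so Firm B's minimax is 12. These differ, so the equilibrium is in mixed strategies.
Let Firm B play low price with probability q. Firm A is indifferent when 20q + 8(1−q) = 7q + 12(1−q), giving q = 4/17.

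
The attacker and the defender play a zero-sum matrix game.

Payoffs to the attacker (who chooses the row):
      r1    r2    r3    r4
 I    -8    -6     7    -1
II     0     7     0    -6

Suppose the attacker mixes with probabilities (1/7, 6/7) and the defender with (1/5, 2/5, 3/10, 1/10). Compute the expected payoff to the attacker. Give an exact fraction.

8/5

Against (1/5, 2/5, 3/10, 1/10), each row's expected payoff is I: -2; II: 11/5.
Taking the (1/7, 6/7)-weighted average: (1/7)·(-2) + (6/7)·(11/5) = 8/5.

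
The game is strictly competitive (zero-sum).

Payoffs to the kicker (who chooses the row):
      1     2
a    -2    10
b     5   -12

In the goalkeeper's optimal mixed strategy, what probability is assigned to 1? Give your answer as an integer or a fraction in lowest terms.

Row minima are -2 and -12, so the kicker's maximin is -2; column maxima are 5 and 10, so the goalkeeper's minimax is 5. These differ, so the equilibrium is in mixed strategies.
Let the goalkeeper play 1 with probability q. The kicker is indifferent when −2q + 10(1−q) = 5q − 12(1−q), giving q = 22/29.

22/29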